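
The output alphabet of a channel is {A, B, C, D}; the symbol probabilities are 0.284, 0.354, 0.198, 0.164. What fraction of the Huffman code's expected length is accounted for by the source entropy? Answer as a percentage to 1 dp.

Entropy H = −Σ p log₂ p ≈ 1.9365 bits.
Huffman merges: 41/250+99/500→181/500; 71/250+177/500→319/500; 181/500+319/500→1. L = 2 ≈ 2.0000.
Efficiency = H/L = 1.9365/2.0000 = 96.8%.

96.8%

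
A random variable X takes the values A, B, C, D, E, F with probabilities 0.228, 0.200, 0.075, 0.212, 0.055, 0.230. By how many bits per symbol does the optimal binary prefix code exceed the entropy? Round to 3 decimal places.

Entropy H = −Σ p log₂ p ≈ 2.4232 bits.
Huffman merges: 11/200+3/40→13/100; 13/100+1/5→33/100; 53/250+57/250→11/25; 23/100+33/100→14/25; 11/25+14/25→1. L = 123/50 ≈ 2.4600.
L − H = 2.4600 − 2.4232 = 0.037 bits.

0.037 bits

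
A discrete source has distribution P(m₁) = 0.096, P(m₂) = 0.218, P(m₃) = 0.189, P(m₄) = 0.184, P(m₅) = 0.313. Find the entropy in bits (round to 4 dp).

H = −Σ pᵢ log₂ pᵢ.
−0.096·log₂(0.096) = 0.3246
−0.218·log₂(0.218) = 0.4791
−0.189·log₂(0.189) = 0.4543
−0.184·log₂(0.184) = 0.4494
−0.313·log₂(0.313) = 0.5245
Sum ≈ 2.2318 → 2.2318 bits.

2.2318 bits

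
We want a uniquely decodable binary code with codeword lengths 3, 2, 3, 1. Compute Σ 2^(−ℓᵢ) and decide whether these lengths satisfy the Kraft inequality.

With common denominator 2^3 = 8: Σ 2^(−ℓᵢ) = 1/8 + 2/8 + 1/8 + 4/8 = 8/8 = 1.
Kraft's inequality requires Σ ≤ 1; here Σ = 1 ≤ 1, so such a prefix code exists.

1; yes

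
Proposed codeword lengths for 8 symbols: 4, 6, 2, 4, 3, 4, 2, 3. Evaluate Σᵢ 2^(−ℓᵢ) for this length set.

0.953125

With common denominator 2^6 = 64: Σ 2^(−ℓᵢ) = 4/64 + 1/64 + 16/64 + 4/64 + 8/64 + 4/64 + 16/64 + 8/64 = 61/64 = 0.953125.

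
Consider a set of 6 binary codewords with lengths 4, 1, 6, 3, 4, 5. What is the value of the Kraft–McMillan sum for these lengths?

0.796875

With common denominator 2^6 = 64: Σ 2^(−ℓᵢ) = 4/64 + 32/64 + 1/64 + 8/64 + 4/64 + 2/64 = 51/64 = 0.796875.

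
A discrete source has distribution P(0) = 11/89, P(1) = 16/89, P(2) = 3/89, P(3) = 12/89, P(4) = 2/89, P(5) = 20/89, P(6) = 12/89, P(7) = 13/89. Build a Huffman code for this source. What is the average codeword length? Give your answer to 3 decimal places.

Repeatedly combine the two least-probable nodes; the expected code length is the sum of the merged weights.
merge 2/89 + 3/89 → 5/89
merge 5/89 + 11/89 → 16/89
merge 12/89 + 12/89 → 24/89
merge 13/89 + 16/89 → 29/89
merge 16/89 + 20/89 → 36/89
merge 24/89 + 29/89 → 53/89
merge 36/89 + 53/89 → 1
L = 5/89 + 16/89 + 24/89 + 29/89 + 36/89 + 53/89 + 1 = 252/89 ≈ 2.831 bits/symbol.

2.831 bits/symbol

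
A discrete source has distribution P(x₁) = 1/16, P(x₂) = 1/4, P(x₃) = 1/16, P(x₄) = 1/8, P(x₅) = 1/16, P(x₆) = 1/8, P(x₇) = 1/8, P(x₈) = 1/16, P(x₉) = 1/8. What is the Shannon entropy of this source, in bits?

3 bits

Each probability is a power of 1/2, so log₂(1/p) is an integer.
H = Σ p·log₂(1/p) = 1/16·4 + 1/4·2 + 1/16·4 + 1/8·3 + 1/16·4 + 1/8·3 + 1/8·3 + 1/16·4 + 1/8·3 = 3 bits.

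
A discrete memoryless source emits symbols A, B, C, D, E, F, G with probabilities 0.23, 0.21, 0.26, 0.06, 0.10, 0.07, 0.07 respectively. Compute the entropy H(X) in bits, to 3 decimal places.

2.579 bits

H = −Σ pᵢ log₂ pᵢ.
−0.23·log₂(0.23) = 0.4877
−0.21·log₂(0.21) = 0.4728
−0.26·log₂(0.26) = 0.5053
−0.06·log₂(0.06) = 0.2435
−0.10·log₂(0.10) = 0.3322
−0.07·log₂(0.07) = 0.2686
−0.07·log₂(0.07) = 0.2686
Sum ≈ 2.5786 → 2.579 bits.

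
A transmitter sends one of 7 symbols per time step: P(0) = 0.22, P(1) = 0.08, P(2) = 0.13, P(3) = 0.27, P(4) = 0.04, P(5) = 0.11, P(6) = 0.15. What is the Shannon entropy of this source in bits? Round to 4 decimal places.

2.6113 bits

H = −Σ pᵢ log₂ pᵢ.
−0.22·log₂(0.22) = 0.4806
−0.08·log₂(0.08) = 0.2915
−0.13·log₂(0.13) = 0.3826
−0.27·log₂(0.27) = 0.5100
−0.04·log₂(0.04) = 0.1858
−0.11·log₂(0.11) = 0.3503
−0.15·log₂(0.15) = 0.4105
Sum ≈ 2.6113 → 2.6113 bits.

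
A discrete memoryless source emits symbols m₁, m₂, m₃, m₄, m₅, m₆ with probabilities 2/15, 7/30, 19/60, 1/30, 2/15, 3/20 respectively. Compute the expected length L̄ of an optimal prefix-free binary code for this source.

2.45 bits/symbol

Repeatedly combine the two least-probable nodes; the expected code length is the sum of the merged weights.
merge 1/30 + 2/15 → 1/6
merge 2/15 + 3/20 → 17/60
merge 1/6 + 7/30 → 2/5
merge 17/60 + 19/60 → 3/5
merge 2/5 + 3/5 → 1
L = 1/6 + 17/60 + 2/5 + 3/5 + 1 = 49/20 = 2.45 bits/symbol.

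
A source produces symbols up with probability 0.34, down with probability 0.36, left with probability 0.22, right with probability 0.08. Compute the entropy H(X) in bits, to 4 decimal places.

1.8319 bits

H = −Σ pᵢ log₂ pᵢ.
−0.34·log₂(0.34) = 0.5292
−0.36·log₂(0.36) = 0.5306
−0.22·log₂(0.22) = 0.4806
−0.08·log₂(0.08) = 0.2915
Sum ≈ 1.8319 → 1.8319 bits.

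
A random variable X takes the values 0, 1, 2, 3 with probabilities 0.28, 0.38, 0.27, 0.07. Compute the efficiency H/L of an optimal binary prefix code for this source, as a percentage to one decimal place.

93.0%

Entropy H = −Σ p log₂ p ≈ 1.8232 bits.
Huffman merges: 7/100+27/100→17/50; 7/25+17/50→31/50; 19/50+31/50→1. L = 49/25 ≈ 1.9600.
Efficiency = H/L = 1.8232/1.9600 = 93.0%.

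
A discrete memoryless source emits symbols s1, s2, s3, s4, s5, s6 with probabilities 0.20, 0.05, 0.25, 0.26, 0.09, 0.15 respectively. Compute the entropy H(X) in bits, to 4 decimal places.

2.4090 bits

H = −Σ pᵢ log₂ pᵢ.
−0.20·log₂(0.20) = 0.4644
−0.05·log₂(0.05) = 0.2161
−0.25·log₂(0.25) = 0.5000
−0.26·log₂(0.26) = 0.5053
−0.09·log₂(0.09) = 0.3127
−0.15·log₂(0.15) = 0.4105
Sum ≈ 2.4090 → 2.4090 bits.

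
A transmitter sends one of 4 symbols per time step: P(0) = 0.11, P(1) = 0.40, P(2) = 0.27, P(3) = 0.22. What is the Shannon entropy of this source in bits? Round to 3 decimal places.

1.870 bits

H = −Σ pᵢ log₂ pᵢ.
−0.11·log₂(0.11) = 0.3503
−0.40·log₂(0.40) = 0.5288
−0.27·log₂(0.27) = 0.5100
−0.22·log₂(0.22) = 0.4806
Sum ≈ 1.8697 → 1.870 bits.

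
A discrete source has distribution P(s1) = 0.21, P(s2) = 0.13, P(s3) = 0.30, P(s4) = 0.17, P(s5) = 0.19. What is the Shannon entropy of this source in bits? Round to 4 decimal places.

2.2664 bits

H = −Σ pᵢ log₂ pᵢ.
−0.21·log₂(0.21) = 0.4728
−0.13·log₂(0.13) = 0.3826
−0.30·log₂(0.30) = 0.5211
−0.17·log₂(0.17) = 0.4346
−0.19·log₂(0.19) = 0.4552
Sum ≈ 2.2664 → 2.2664 bits.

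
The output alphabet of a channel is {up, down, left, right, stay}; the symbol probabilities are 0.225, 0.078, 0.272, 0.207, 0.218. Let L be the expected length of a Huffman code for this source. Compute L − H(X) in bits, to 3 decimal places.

0.053 bits

Entropy H = −Σ p log₂ p ≈ 2.2316 bits.
Huffman merges: 39/500+207/1000→57/200; 109/500+9/40→443/1000; 34/125+57/200→557/1000; 443/1000+557/1000→1. L = 457/200 ≈ 2.2850.
L − H = 2.2850 − 2.2316 = 0.053 bits.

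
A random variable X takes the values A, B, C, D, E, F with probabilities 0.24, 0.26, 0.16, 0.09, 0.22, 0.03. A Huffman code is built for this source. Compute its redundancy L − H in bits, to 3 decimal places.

0.033 bits

Entropy H = −Σ p log₂ p ≈ 2.3674 bits.
Huffman merges: 3/100+9/100→3/25; 3/25+4/25→7/25; 11/50+6/25→23/50; 13/50+7/25→27/50; 23/50+27/50→1. L = 12/5 ≈ 2.4000.
L − H = 2.4000 − 2.3674 = 0.033 bits.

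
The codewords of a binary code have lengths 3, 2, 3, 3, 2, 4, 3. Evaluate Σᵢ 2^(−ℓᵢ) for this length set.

1.0625

With common denominator 2^4 = 16: Σ 2^(−ℓᵢ) = 2/16 + 4/16 + 2/16 + 2/16 + 4/16 + 1/16 + 2/16 = 17/16 = 1.0625.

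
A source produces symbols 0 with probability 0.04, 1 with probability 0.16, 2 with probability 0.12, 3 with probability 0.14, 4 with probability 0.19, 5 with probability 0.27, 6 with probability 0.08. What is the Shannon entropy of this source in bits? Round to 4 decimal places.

2.6297 bits

H = −Σ pᵢ log₂ pᵢ.
−0.04·log₂(0.04) = 0.1858
−0.16·log₂(0.16) = 0.4230
−0.12·log₂(0.12) = 0.3671
−0.14·log₂(0.14) = 0.3971
−0.19·log₂(0.19) = 0.4552
−0.27·log₂(0.27) = 0.5100
−0.08·log₂(0.08) = 0.2915
Sum ≈ 2.6297 → 2.6297 bits.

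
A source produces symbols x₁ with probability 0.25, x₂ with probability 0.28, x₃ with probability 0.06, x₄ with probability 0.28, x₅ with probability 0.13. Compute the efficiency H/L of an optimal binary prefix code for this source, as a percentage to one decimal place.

Entropy H = −Σ p log₂ p ≈ 2.1546 bits.
Huffman merges: 3/50+13/100→19/100; 19/100+1/4→11/25; 7/25+7/25→14/25; 11/25+14/25→1. L = 219/100 ≈ 2.1900.
Efficiency = H/L = 2.1546/2.1900 = 98.4%.

98.4%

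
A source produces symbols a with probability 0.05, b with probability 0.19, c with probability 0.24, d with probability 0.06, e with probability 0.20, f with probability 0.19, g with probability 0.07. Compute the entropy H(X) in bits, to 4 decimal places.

H = −Σ pᵢ log₂ pᵢ.
−0.05·log₂(0.05) = 0.2161
−0.19·log₂(0.19) = 0.4552
−0.24·log₂(0.24) = 0.4941
−0.06·log₂(0.06) = 0.2435
−0.20·log₂(0.20) = 0.4644
−0.19·log₂(0.19) = 0.4552
−0.07·log₂(0.07) = 0.2686
Sum ≈ 2.5972 → 2.5972 bits.

2.5972 bits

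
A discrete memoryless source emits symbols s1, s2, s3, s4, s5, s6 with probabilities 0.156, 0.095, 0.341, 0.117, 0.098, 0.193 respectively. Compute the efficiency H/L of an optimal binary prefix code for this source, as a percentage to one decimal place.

Entropy H = −Σ p log₂ p ≈ 2.4187 bits.
Huffman merges: 19/200+49/500→193/1000; 117/1000+39/250→273/1000; 193/1000+193/1000→193/500; 273/1000+341/1000→307/500; 193/500+307/500→1. L = 1233/500 ≈ 2.4660.
Efficiency = H/L = 2.4187/2.4660 = 98.1%.

98.1%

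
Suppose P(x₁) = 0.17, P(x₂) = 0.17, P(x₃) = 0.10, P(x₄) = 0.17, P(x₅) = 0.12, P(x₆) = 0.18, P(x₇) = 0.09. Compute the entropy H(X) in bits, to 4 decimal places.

H = −Σ pᵢ log₂ pᵢ.
−0.17·log₂(0.17) = 0.4346
−0.17·log₂(0.17) = 0.4346
−0.10·log₂(0.10) = 0.3322
−0.17·log₂(0.17) = 0.4346
−0.12·log₂(0.12) = 0.3671
−0.18·log₂(0.18) = 0.4453
−0.09·log₂(0.09) = 0.3127
Sum ≈ 2.7610 → 2.7610 bits.

2.7610 bits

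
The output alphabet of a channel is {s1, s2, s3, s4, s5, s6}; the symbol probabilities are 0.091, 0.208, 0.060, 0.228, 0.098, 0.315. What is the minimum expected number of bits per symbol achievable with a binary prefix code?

2.4 bits/symbol

Repeatedly combine the two least-probable nodes; the expected code length is the sum of the merged weights.
merge 3/50 + 91/1000 → 151/1000
merge 49/500 + 151/1000 → 249/1000
merge 26/125 + 57/250 → 109/250
merge 249/1000 + 63/200 → 141/250
merge 109/250 + 141/250 → 1
L = 151/1000 + 249/1000 + 109/250 + 141/250 + 1 = 12/5 = 2.4 bits/symbol.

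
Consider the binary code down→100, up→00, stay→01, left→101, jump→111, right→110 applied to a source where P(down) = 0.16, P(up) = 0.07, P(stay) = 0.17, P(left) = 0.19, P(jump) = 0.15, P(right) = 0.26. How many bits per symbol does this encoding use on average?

2.76 bits/symbol

L̄ = Σ pᵢ·ℓᵢ = 0.16·3 + 0.07·2 + 0.17·2 + 0.19·3 + 0.15·3 + 0.26·3 = 2.76 bits/symbol.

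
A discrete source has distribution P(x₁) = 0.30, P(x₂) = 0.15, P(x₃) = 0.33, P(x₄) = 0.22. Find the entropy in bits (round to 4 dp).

H = −Σ pᵢ log₂ pᵢ.
−0.30·log₂(0.30) = 0.5211
−0.15·log₂(0.15) = 0.4105
−0.33·log₂(0.33) = 0.5278
−0.22·log₂(0.22) = 0.4806
Sum ≈ 1.9400 → 1.9400 bits.

1.9400 bits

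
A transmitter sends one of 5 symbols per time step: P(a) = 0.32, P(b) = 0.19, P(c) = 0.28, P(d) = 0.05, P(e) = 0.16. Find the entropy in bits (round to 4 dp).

H = −Σ pᵢ log₂ pᵢ.
−0.32·log₂(0.32) = 0.5260
−0.19·log₂(0.19) = 0.4552
−0.28·log₂(0.28) = 0.5142
−0.05·log₂(0.05) = 0.2161
−0.16·log₂(0.16) = 0.4230
Sum ≈ 2.1346 → 2.1346 bits.

2.1346 bits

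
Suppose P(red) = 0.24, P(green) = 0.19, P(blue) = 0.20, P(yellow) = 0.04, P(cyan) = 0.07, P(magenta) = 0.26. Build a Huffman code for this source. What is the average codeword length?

Repeatedly combine the two least-probable nodes; the expected code length is the sum of the merged weights.
merge 1/25 + 7/100 → 11/100
merge 11/100 + 19/100 → 3/10
merge 1/5 + 6/25 → 11/25
merge 13/50 + 3/10 → 14/25
merge 11/25 + 14/25 → 1
L = 11/100 + 3/10 + 11/25 + 14/25 + 1 = 241/100 = 2.41 bits/symbol.

2.41 bits/symbol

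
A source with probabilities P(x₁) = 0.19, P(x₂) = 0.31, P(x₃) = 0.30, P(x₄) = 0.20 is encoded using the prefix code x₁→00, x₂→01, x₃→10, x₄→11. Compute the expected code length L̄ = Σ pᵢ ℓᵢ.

L̄ = Σ pᵢ·ℓᵢ = 0.19·2 + 0.31·2 + 0.30·2 + 0.20·2 = 2 bits/symbol.

2 bits/symbol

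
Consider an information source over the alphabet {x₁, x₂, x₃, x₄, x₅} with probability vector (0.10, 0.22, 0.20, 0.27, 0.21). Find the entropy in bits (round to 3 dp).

H = −Σ pᵢ log₂ pᵢ.
−0.10·log₂(0.10) = 0.3322
−0.22·log₂(0.22) = 0.4806
−0.20·log₂(0.20) = 0.4644
−0.27·log₂(0.27) = 0.5100
−0.21·log₂(0.21) = 0.4728
Sum ≈ 2.2600 → 2.260 bits.

2.260 bits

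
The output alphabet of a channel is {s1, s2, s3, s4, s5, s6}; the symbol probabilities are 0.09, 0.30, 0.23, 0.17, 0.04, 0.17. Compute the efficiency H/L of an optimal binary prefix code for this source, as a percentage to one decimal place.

97.8%

Entropy H = −Σ p log₂ p ≈ 2.3763 bits.
Huffman merges: 1/25+9/100→13/100; 13/100+17/100→3/10; 17/100+23/100→2/5; 3/10+3/10→3/5; 2/5+3/5→1. L = 243/100 ≈ 2.4300.
Efficiency = H/L = 2.3763/2.4300 = 97.8%.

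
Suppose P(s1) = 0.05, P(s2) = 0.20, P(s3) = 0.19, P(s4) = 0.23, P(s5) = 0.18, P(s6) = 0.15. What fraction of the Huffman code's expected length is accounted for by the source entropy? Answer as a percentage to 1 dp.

Entropy H = −Σ p log₂ p ≈ 2.4792 bits.
Huffman merges: 1/20+3/20→1/5; 9/50+19/100→37/100; 1/5+1/5→2/5; 23/100+37/100→3/5; 2/5+3/5→1. L = 257/100 ≈ 2.5700.
Efficiency = H/L = 2.4792/2.5700 = 96.5%.

96.5%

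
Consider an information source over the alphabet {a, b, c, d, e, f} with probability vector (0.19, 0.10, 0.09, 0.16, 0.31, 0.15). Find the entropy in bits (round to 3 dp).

H = −Σ pᵢ log₂ pᵢ.
−0.19·log₂(0.19) = 0.4552
−0.10·log₂(0.10) = 0.3322
−0.09·log₂(0.09) = 0.3127
−0.16·log₂(0.16) = 0.4230
−0.31·log₂(0.31) = 0.5238
−0.15·log₂(0.15) = 0.4105
Sum ≈ 2.4574 → 2.457 bits.

2.457 bits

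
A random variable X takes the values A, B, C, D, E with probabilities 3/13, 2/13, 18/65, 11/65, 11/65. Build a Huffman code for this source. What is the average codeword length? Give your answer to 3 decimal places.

Repeatedly combine the two least-probable nodes; the expected code length is the sum of the merged weights.
merge 2/13 + 11/65 → 21/65
merge 11/65 + 3/13 → 2/5
merge 18/65 + 21/65 → 3/5
merge 2/5 + 3/5 → 1
L = 21/65 + 2/5 + 3/5 + 1 = 151/65 ≈ 2.323 bits/symbol.

2.323 bits/symbol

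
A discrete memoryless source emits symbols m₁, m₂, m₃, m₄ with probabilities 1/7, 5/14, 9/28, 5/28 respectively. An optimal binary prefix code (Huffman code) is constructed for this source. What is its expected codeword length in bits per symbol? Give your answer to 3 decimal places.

1.964 bits/symbol

Repeatedly combine the two least-probable nodes; the expected code length is the sum of the merged weights.
merge 1/7 + 5/28 → 9/28
merge 9/28 + 9/28 → 9/14
merge 5/14 + 9/14 → 1
L = 9/28 + 9/14 + 1 = 55/28 ≈ 1.964 bits/symbol.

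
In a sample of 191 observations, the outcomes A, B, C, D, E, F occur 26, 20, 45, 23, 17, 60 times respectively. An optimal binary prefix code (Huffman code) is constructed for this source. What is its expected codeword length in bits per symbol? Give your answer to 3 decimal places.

Probabilities are the counts divided by 191.
Repeatedly combine the two least-probable nodes; the expected code length is the sum of the merged weights.
merge 17/191 + 20/191 → 37/191
merge 23/191 + 26/191 → 49/191
merge 37/191 + 45/191 → 82/191
merge 49/191 + 60/191 → 109/191
merge 82/191 + 109/191 → 1
L = 37/191 + 49/191 + 82/191 + 109/191 + 1 = 468/191 ≈ 2.450 bits/symbol.

2.450 bits/symbol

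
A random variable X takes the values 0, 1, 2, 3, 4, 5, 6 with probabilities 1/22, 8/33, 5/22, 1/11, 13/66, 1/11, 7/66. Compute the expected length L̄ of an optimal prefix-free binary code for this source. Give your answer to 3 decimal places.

2.667 bits/symbol

Repeatedly combine the two least-probable nodes; the expected code length is the sum of the merged weights.
merge 1/22 + 1/11 → 3/22
merge 1/11 + 7/66 → 13/66
merge 3/22 + 13/66 → 1/3
merge 13/66 + 5/22 → 14/33
merge 8/33 + 1/3 → 19/33
merge 14/33 + 19/33 → 1
L = 3/22 + 13/66 + 1/3 + 14/33 + 19/33 + 1 = 8/3 ≈ 2.667 bits/symbol.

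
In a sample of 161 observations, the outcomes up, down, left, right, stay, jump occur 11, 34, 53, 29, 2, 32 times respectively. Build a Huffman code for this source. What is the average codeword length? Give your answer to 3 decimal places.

Probabilities are the counts divided by 161.
Repeatedly combine the two least-probable nodes; the expected code length is the sum of the merged weights.
merge 2/161 + 11/161 → 13/161
merge 13/161 + 29/161 → 6/23
merge 32/161 + 34/161 → 66/161
merge 6/23 + 53/161 → 95/161
merge 66/161 + 95/161 → 1
L = 13/161 + 6/23 + 66/161 + 95/161 + 1 = 377/161 ≈ 2.342 bits/symbol.

2.342 bits/symbol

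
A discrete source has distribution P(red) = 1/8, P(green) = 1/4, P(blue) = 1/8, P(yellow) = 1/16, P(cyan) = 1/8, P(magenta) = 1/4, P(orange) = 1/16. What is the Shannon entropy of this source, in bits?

Each probability is a power of 1/2, so log₂(1/p) is an integer.
H = Σ p·log₂(1/p) = 1/8·3 + 1/4·2 + 1/8·3 + 1/16·4 + 1/8·3 + 1/4·2 + 1/16·4 = 2.625 bits.

2.625 bits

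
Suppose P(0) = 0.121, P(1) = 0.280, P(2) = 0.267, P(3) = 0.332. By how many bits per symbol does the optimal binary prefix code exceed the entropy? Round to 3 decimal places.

0.080 bits

Entropy H = −Σ p log₂ p ≈ 1.9197 bits.
Huffman merges: 121/1000+267/1000→97/250; 7/25+83/250→153/250; 97/250+153/250→1. L = 2 ≈ 2.0000.
L − H = 2.0000 − 1.9197 = 0.080 bits.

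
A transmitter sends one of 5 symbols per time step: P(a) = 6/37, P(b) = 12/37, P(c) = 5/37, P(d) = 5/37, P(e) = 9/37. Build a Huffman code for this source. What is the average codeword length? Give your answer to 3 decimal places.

2.270 bits/symbol

Repeatedly combine the two least-probable nodes; the expected code length is the sum of the merged weights.
merge 5/37 + 5/37 → 10/37
merge 6/37 + 9/37 → 15/37
merge 10/37 + 12/37 → 22/37
merge 15/37 + 22/37 → 1
L = 10/37 + 15/37 + 22/37 + 1 = 84/37 ≈ 2.270 bits/symbol.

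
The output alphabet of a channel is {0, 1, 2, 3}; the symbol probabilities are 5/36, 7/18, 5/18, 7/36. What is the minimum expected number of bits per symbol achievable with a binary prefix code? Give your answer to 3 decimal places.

1.944 bits/symbol

Repeatedly combine the two least-probable nodes; the expected code length is the sum of the merged weights.
merge 5/36 + 7/36 → 1/3
merge 5/18 + 1/3 → 11/18
merge 7/18 + 11/18 → 1
L = 1/3 + 11/18 + 1 = 35/18 ≈ 1.944 bits/symbol.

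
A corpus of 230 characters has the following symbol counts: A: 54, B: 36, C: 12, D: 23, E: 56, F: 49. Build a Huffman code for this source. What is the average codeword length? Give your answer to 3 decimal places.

2.461 bits/symbol

Probabilities are the counts divided by 230.
Repeatedly combine the two least-probable nodes; the expected code length is the sum of the merged weights.
merge 6/115 + 1/10 → 7/46
merge 7/46 + 18/115 → 71/230
merge 49/230 + 27/115 → 103/230
merge 28/115 + 71/230 → 127/230
merge 103/230 + 127/230 → 1
L = 7/46 + 71/230 + 103/230 + 127/230 + 1 = 283/115 ≈ 2.461 bits/symbol.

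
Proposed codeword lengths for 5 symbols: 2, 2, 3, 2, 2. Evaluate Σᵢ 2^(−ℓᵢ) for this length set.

1.125

With common denominator 2^3 = 8: Σ 2^(−ℓᵢ) = 2/8 + 2/8 + 1/8 + 2/8 + 2/8 = 9/8 = 1.125.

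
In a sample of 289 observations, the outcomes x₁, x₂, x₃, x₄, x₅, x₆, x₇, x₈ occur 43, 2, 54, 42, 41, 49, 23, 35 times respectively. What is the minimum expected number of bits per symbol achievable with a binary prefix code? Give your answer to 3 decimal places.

Probabilities are the counts divided by 289.
Repeatedly combine the two least-probable nodes; the expected code length is the sum of the merged weights.
merge 2/289 + 23/289 → 25/289
merge 25/289 + 35/289 → 60/289
merge 41/289 + 42/289 → 83/289
merge 43/289 + 49/289 → 92/289
merge 54/289 + 60/289 → 114/289
merge 83/289 + 92/289 → 175/289
merge 114/289 + 175/289 → 1
L = 25/289 + 60/289 + 83/289 + 92/289 + 114/289 + 175/289 + 1 = 838/289 ≈ 2.900 bits/symbol.

2.900 bits/symbol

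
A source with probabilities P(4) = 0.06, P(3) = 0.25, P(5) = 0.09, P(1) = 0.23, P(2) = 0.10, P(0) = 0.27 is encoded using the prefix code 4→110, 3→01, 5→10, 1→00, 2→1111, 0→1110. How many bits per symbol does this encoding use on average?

L̄ = Σ pᵢ·ℓᵢ = 0.06·3 + 0.25·2 + 0.09·2 + 0.23·2 + 0.10·4 + 0.27·4 = 2.8 bits/symbol.

2.8 bits/symbol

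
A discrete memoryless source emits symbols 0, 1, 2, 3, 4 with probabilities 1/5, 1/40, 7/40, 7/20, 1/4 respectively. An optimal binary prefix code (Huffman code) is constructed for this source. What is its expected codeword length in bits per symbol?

2.2 bits/symbol

Repeatedly combine the two least-probable nodes; the expected code length is the sum of the merged weights.
merge 1/40 + 7/40 → 1/5
merge 1/5 + 1/5 → 2/5
merge 1/4 + 7/20 → 3/5
merge 2/5 + 3/5 → 1
L = 1/5 + 2/5 + 3/5 + 1 = 11/5 = 2.2 bits/symbol.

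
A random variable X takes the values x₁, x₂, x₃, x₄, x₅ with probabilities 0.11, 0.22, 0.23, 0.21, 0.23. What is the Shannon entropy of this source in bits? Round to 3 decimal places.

2.279 bits

H = −Σ pᵢ log₂ pᵢ.
−0.11·log₂(0.11) = 0.3503
−0.22·log₂(0.22) = 0.4806
−0.23·log₂(0.23) = 0.4877
−0.21·log₂(0.21) = 0.4728
−0.23·log₂(0.23) = 0.4877
Sum ≈ 2.2790 → 2.279 bits.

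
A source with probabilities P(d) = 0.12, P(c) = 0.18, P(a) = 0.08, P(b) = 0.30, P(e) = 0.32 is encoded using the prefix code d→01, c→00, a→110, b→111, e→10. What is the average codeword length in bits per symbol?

2.38 bits/symbol

L̄ = Σ pᵢ·ℓᵢ = 0.12·2 + 0.18·2 + 0.08·3 + 0.30·3 + 0.32·2 = 2.38 bits/symbol.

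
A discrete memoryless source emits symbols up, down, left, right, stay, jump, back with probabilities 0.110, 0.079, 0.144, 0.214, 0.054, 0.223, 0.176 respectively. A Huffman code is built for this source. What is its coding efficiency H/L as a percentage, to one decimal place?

99.0%

Entropy H = −Σ p log₂ p ≈ 2.6695 bits.
Huffman merges: 27/500+79/1000→133/1000; 11/100+133/1000→243/1000; 18/125+22/125→8/25; 107/500+223/1000→437/1000; 243/1000+8/25→563/1000; 437/1000+563/1000→1. L = 337/125 ≈ 2.6960.
Efficiency = H/L = 2.6695/2.6960 = 99.0%.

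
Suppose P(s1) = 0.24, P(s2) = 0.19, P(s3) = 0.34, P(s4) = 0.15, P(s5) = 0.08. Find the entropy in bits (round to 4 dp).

2.1806 bits

H = −Σ pᵢ log₂ pᵢ.
−0.24·log₂(0.24) = 0.4941
−0.19·log₂(0.19) = 0.4552
−0.34·log₂(0.34) = 0.5292
−0.15·log₂(0.15) = 0.4105
−0.08·log₂(0.08) = 0.2915
Sum ≈ 2.1806 → 2.1806 bits.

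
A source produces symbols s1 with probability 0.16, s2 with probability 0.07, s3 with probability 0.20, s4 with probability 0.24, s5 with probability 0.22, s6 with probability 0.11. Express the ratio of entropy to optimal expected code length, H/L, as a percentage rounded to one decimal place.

98.5%

Entropy H = −Σ p log₂ p ≈ 2.4810 bits.
Huffman merges: 7/100+11/100→9/50; 4/25+9/50→17/50; 1/5+11/50→21/50; 6/25+17/50→29/50; 21/50+29/50→1. L = 63/25 ≈ 2.5200.
Efficiency = H/L = 2.4810/2.5200 = 98.5%.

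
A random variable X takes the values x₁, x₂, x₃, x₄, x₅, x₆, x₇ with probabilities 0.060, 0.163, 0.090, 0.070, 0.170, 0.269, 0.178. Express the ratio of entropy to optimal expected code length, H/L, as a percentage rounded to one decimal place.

98.3%

Entropy H = −Σ p log₂ p ≈ 2.6387 bits.
Huffman merges: 3/50+7/100→13/100; 9/100+13/100→11/50; 163/1000+17/100→333/1000; 89/500+11/50→199/500; 269/1000+333/1000→301/500; 199/500+301/500→1. L = 2683/1000 ≈ 2.6830.
Efficiency = H/L = 2.6387/2.6830 = 98.3%.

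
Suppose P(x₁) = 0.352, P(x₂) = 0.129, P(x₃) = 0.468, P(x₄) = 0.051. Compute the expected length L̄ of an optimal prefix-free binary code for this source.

1.712 bits/symbol

Repeatedly combine the two least-probable nodes; the expected code length is the sum of the merged weights.
merge 51/1000 + 129/1000 → 9/50
merge 9/50 + 44/125 → 133/250
merge 117/250 + 133/250 → 1
L = 9/50 + 133/250 + 1 = 214/125 = 1.712 bits/symbol.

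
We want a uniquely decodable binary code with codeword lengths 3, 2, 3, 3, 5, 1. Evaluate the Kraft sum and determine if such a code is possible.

1.15625; no

With common denominator 2^5 = 32: Σ 2^(−ℓᵢ) = 4/32 + 8/32 + 4/32 + 4/32 + 1/32 + 16/32 = 37/32 = 1.15625.
Kraft's inequality requires Σ ≤ 1; here Σ = 1.15625 > 1, so no such prefix code exists.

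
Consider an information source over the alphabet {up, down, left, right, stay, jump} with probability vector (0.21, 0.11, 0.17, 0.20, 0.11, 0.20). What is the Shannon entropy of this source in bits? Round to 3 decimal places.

2.537 bits

H = −Σ pᵢ log₂ pᵢ.
−0.21·log₂(0.21) = 0.4728
−0.11·log₂(0.11) = 0.3503
−0.17·log₂(0.17) = 0.4346
−0.20·log₂(0.20) = 0.4644
−0.11·log₂(0.11) = 0.3503
−0.20·log₂(0.20) = 0.4644
Sum ≈ 2.5368 → 2.537 bits.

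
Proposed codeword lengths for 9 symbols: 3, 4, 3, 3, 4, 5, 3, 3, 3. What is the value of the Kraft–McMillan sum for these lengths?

With common denominator 2^5 = 32: Σ 2^(−ℓᵢ) = 4/32 + 2/32 + 4/32 + 4/32 + 2/32 + 1/32 + 4/32 + 4/32 + 4/32 = 29/32 = 0.90625.

0.90625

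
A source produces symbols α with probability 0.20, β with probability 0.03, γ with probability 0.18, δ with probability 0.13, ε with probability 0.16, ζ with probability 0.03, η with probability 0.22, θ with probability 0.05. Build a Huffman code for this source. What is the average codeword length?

2.75 bits/symbol

Repeatedly combine the two least-probable nodes; the expected code length is the sum of the merged weights.
merge 3/100 + 3/100 → 3/50
merge 1/20 + 3/50 → 11/100
merge 11/100 + 13/100 → 6/25
merge 4/25 + 9/50 → 17/50
merge 1/5 + 11/50 → 21/50
merge 6/25 + 17/50 → 29/50
merge 21/50 + 29/50 → 1
L = 3/50 + 11/100 + 6/25 + 17/50 + 21/50 + 29/50 + 1 = 11/4 = 2.75 bits/symbol.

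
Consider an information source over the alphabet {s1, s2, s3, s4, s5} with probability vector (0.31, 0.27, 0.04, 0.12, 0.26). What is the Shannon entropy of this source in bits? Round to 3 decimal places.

H = −Σ pᵢ log₂ pᵢ.
−0.31·log₂(0.31) = 0.5238
−0.27·log₂(0.27) = 0.5100
−0.04·log₂(0.04) = 0.1858
−0.12·log₂(0.12) = 0.3671
−0.26·log₂(0.26) = 0.5053
Sum ≈ 2.0919 → 2.092 bits.

2.092 bits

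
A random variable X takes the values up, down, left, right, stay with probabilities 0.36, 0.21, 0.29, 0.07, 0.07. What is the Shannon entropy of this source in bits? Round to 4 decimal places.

H = −Σ pᵢ log₂ pᵢ.
−0.36·log₂(0.36) = 0.5306
−0.21·log₂(0.21) = 0.4728
−0.29·log₂(0.29) = 0.5179
−0.07·log₂(0.07) = 0.2686
−0.07·log₂(0.07) = 0.2686
Sum ≈ 2.0585 → 2.0585 bits.

2.0585 bits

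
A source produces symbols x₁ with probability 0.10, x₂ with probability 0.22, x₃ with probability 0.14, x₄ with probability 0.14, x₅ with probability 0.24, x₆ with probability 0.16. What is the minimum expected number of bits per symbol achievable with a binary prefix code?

2.54 bits/symbol

Repeatedly combine the two least-probable nodes; the expected code length is the sum of the merged weights.
merge 1/10 + 7/50 → 6/25
merge 7/50 + 4/25 → 3/10
merge 11/50 + 6/25 → 23/50
merge 6/25 + 3/10 → 27/50
merge 23/50 + 27/50 → 1
L = 6/25 + 3/10 + 23/50 + 27/50 + 1 = 127/50 = 2.54 bits/symbol.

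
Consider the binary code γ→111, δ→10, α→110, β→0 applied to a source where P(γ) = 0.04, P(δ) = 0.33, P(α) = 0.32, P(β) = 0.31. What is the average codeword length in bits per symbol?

2.05 bits/symbol

L̄ = Σ pᵢ·ℓᵢ = 0.04·3 + 0.33·2 + 0.32·3 + 0.31·1 = 2.05 bits/symbol.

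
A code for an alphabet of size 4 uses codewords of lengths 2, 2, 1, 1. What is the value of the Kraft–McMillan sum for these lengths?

With common denominator 2^2 = 4: Σ 2^(−ℓᵢ) = 1/4 + 1/4 + 2/4 + 2/4 = 6/4 = 1.5.

1.5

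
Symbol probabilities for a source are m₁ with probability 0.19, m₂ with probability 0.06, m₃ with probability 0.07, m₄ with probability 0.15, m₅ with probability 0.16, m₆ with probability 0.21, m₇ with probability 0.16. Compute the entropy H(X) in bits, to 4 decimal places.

H = −Σ pᵢ log₂ pᵢ.
−0.19·log₂(0.19) = 0.4552
−0.06·log₂(0.06) = 0.2435
−0.07·log₂(0.07) = 0.2686
−0.15·log₂(0.15) = 0.4105
−0.16·log₂(0.16) = 0.4230
−0.21·log₂(0.21) = 0.4728
−0.16·log₂(0.16) = 0.4230
Sum ≈ 2.6967 → 2.6967 bits.

2.6967 bits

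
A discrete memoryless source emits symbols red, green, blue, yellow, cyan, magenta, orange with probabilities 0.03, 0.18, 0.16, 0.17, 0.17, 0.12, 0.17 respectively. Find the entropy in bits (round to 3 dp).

H = −Σ pᵢ log₂ pᵢ.
−0.03·log₂(0.03) = 0.1518
−0.18·log₂(0.18) = 0.4453
−0.16·log₂(0.16) = 0.4230
−0.17·log₂(0.17) = 0.4346
−0.17·log₂(0.17) = 0.4346
−0.12·log₂(0.12) = 0.3671
−0.17·log₂(0.17) = 0.4346
Sum ≈ 2.6909 → 2.691 bits.

2.691 bits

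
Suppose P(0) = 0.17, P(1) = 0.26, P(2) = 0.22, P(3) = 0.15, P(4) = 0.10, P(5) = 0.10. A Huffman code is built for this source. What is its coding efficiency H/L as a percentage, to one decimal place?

99.0%

Entropy H = −Σ p log₂ p ≈ 2.4954 bits.
Huffman merges: 1/10+1/10→1/5; 3/20+17/100→8/25; 1/5+11/50→21/50; 13/50+8/25→29/50; 21/50+29/50→1. L = 63/25 ≈ 2.5200.
Efficiency = H/L = 2.4954/2.5200 = 99.0%.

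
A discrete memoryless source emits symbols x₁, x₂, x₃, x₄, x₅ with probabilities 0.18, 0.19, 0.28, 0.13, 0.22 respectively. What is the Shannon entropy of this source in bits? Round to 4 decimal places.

2.2780 bits

H = −Σ pᵢ log₂ pᵢ.
−0.18·log₂(0.18) = 0.4453
−0.19·log₂(0.19) = 0.4552
−0.28·log₂(0.28) = 0.5142
−0.13·log₂(0.13) = 0.3826
−0.22·log₂(0.22) = 0.4806
Sum ≈ 2.2780 → 2.2780 bits.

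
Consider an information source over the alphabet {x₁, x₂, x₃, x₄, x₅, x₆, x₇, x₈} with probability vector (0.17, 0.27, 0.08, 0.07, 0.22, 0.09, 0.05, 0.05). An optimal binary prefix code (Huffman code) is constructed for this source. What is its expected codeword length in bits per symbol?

2.76 bits/symbol

Repeatedly combine the two least-probable nodes; the expected code length is the sum of the merged weights.
merge 1/20 + 1/20 → 1/10
merge 7/100 + 2/25 → 3/20
merge 9/100 + 1/10 → 19/100
merge 3/20 + 17/100 → 8/25
merge 19/100 + 11/50 → 41/100
merge 27/100 + 8/25 → 59/100
merge 41/100 + 59/100 → 1
L = 1/10 + 3/20 + 19/100 + 8/25 + 41/100 + 59/100 + 1 = 69/25 = 2.76 bits/symbol.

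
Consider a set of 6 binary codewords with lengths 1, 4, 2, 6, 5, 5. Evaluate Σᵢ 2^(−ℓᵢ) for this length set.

0.890625

With common denominator 2^6 = 64: Σ 2^(−ℓᵢ) = 32/64 + 4/64 + 16/64 + 1/64 + 2/64 + 2/64 = 57/64 = 0.890625.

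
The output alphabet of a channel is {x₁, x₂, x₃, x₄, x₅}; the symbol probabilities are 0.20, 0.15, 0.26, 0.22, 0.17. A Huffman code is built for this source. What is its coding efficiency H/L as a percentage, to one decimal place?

98.9%

Entropy H = −Σ p log₂ p ≈ 2.2954 bits.
Huffman merges: 3/20+17/100→8/25; 1/5+11/50→21/50; 13/50+8/25→29/50; 21/50+29/50→1. L = 58/25 ≈ 2.3200.
Efficiency = H/L = 2.2954/2.3200 = 98.9%.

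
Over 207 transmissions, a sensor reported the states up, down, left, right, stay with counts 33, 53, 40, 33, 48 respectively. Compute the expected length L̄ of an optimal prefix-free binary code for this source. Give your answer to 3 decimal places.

2.319 bits/symbol

Probabilities are the counts divided by 207.
Repeatedly combine the two least-probable nodes; the expected code length is the sum of the merged weights.
merge 11/69 + 11/69 → 22/69
merge 40/207 + 16/69 → 88/207
merge 53/207 + 22/69 → 119/207
merge 88/207 + 119/207 → 1
L = 22/69 + 88/207 + 119/207 + 1 = 160/69 ≈ 2.319 bits/symbol.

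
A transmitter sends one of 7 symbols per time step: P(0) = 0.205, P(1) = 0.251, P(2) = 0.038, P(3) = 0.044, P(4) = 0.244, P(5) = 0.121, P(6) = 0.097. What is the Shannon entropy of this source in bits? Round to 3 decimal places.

H = −Σ pᵢ log₂ pᵢ.
−0.205·log₂(0.205) = 0.4687
−0.251·log₂(0.251) = 0.5006
−0.038·log₂(0.038) = 0.1793
−0.044·log₂(0.044) = 0.1983
−0.244·log₂(0.244) = 0.4966
−0.121·log₂(0.121) = 0.3687
−0.097·log₂(0.097) = 0.3265
Sum ≈ 2.5385 → 2.539 bits.

2.539 bits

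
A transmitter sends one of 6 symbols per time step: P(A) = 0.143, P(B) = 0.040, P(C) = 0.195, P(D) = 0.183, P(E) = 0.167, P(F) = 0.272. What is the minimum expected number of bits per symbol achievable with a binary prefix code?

2.533 bits/symbol

Repeatedly combine the two least-probable nodes; the expected code length is the sum of the merged weights.
merge 1/25 + 143/1000 → 183/1000
merge 167/1000 + 183/1000 → 7/20
merge 183/1000 + 39/200 → 189/500
merge 34/125 + 7/20 → 311/500
merge 189/500 + 311/500 → 1
L = 183/1000 + 7/20 + 189/500 + 311/500 + 1 = 2533/1000 = 2.533 bits/symbol.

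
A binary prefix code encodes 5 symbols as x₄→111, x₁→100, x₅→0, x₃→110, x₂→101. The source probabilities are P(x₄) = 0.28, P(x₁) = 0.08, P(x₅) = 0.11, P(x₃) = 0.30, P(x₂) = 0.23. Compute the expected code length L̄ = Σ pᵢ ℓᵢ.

2.78 bits/symbol

L̄ = Σ pᵢ·ℓᵢ = 0.28·3 + 0.08·3 + 0.11·1 + 0.30·3 + 0.23·3 = 2.78 bits/symbol.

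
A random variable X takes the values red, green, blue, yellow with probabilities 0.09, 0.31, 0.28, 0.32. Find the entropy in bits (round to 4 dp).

1.8767 bits

H = −Σ pᵢ log₂ pᵢ.
−0.09·log₂(0.09) = 0.3127
−0.31·log₂(0.31) = 0.5238
−0.28·log₂(0.28) = 0.5142
−0.32·log₂(0.32) = 0.5260
Sum ≈ 1.8767 → 1.8767 bits.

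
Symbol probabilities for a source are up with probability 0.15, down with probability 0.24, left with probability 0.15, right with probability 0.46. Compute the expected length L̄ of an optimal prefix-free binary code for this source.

1.84 bits/symbol

Repeatedly combine the two least-probable nodes; the expected code length is the sum of the merged weights.
merge 3/20 + 3/20 → 3/10
merge 6/25 + 3/10 → 27/50
merge 23/50 + 27/50 → 1
L = 3/10 + 27/50 + 1 = 46/25 = 1.84 bits/symbol.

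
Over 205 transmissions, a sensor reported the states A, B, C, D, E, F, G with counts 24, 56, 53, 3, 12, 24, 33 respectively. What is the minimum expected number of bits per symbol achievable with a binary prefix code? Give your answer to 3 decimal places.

2.541 bits/symbol

Probabilities are the counts divided by 205.
Repeatedly combine the two least-probable nodes; the expected code length is the sum of the merged weights.
merge 3/205 + 12/205 → 3/41
merge 3/41 + 24/205 → 39/205
merge 24/205 + 33/205 → 57/205
merge 39/205 + 53/205 → 92/205
merge 56/205 + 57/205 → 113/205
merge 92/205 + 113/205 → 1
L = 3/41 + 39/205 + 57/205 + 92/205 + 113/205 + 1 = 521/205 ≈ 2.541 bits/symbol.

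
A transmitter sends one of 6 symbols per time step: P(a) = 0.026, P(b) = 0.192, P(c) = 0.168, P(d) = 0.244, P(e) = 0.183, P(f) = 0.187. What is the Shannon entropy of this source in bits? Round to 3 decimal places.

2.424 bits

H = −Σ pᵢ log₂ pᵢ.
−0.026·log₂(0.026) = 0.1369
−0.192·log₂(0.192) = 0.4571
−0.168·log₂(0.168) = 0.4323
−0.244·log₂(0.244) = 0.4966
−0.183·log₂(0.183) = 0.4484
−0.187·log₂(0.187) = 0.4523
Sum ≈ 2.4236 → 2.424 bits.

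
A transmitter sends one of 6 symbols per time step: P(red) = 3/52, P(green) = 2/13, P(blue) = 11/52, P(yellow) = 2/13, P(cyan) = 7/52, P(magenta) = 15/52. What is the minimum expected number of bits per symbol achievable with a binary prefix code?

2.5 bits/symbol

Repeatedly combine the two least-probable nodes; the expected code length is the sum of the merged weights.
merge 3/52 + 7/52 → 5/26
merge 2/13 + 2/13 → 4/13
merge 5/26 + 11/52 → 21/52
merge 15/52 + 4/13 → 31/52
merge 21/52 + 31/52 → 1
L = 5/26 + 4/13 + 21/52 + 31/52 + 1 = 5/2 = 2.5 bits/symbol.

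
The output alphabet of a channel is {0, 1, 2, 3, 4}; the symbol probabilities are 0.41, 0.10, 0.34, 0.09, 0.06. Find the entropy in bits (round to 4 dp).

1.9449 bits

H = −Σ pᵢ log₂ pᵢ.
−0.41·log₂(0.41) = 0.5274
−0.10·log₂(0.10) = 0.3322
−0.34·log₂(0.34) = 0.5292
−0.09·log₂(0.09) = 0.3127
−0.06·log₂(0.06) = 0.2435
Sum ≈ 1.9449 → 1.9449 bits.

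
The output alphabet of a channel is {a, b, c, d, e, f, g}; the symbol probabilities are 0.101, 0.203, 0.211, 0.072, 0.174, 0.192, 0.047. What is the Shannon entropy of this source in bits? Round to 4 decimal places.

2.6514 bits

H = −Σ pᵢ log₂ pᵢ.
−0.101·log₂(0.101) = 0.3341
−0.203·log₂(0.203) = 0.4670
−0.211·log₂(0.211) = 0.4736
−0.072·log₂(0.072) = 0.2733
−0.174·log₂(0.174) = 0.4390
−0.192·log₂(0.192) = 0.4571
−0.047·log₂(0.047) = 0.2073
Sum ≈ 2.6514 → 2.6514 bits.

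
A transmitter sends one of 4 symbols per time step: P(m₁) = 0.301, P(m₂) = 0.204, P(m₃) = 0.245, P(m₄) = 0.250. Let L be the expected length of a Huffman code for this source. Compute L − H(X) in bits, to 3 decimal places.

Entropy H = −Σ p log₂ p ≈ 1.9864 bits.
Huffman merges: 51/250+49/200→449/1000; 1/4+301/1000→551/1000; 449/1000+551/1000→1. L = 2 ≈ 2.0000.
L − H = 2.0000 − 1.9864 = 0.014 bits.

0.014 bits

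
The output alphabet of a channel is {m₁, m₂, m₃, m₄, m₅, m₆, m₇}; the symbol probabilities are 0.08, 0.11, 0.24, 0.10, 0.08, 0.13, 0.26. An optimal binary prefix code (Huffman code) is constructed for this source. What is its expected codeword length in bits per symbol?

2.66 bits/symbol

Repeatedly combine the two least-probable nodes; the expected code length is the sum of the merged weights.
merge 2/25 + 2/25 → 4/25
merge 1/10 + 11/100 → 21/100
merge 13/100 + 4/25 → 29/100
merge 21/100 + 6/25 → 9/20
merge 13/50 + 29/100 → 11/20
merge 9/20 + 11/20 → 1
L = 4/25 + 21/100 + 29/100 + 9/20 + 11/20 + 1 = 133/50 = 2.66 bits/symbol.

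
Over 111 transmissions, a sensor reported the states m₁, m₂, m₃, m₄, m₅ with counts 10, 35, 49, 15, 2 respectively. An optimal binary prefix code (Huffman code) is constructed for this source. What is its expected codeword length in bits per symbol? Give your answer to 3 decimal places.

1.910 bits/symbol

Probabilities are the counts divided by 111.
Repeatedly combine the two least-probable nodes; the expected code length is the sum of the merged weights.
merge 2/111 + 10/111 → 4/37
merge 4/37 + 5/37 → 9/37
merge 9/37 + 35/111 → 62/111
merge 49/111 + 62/111 → 1
L = 4/37 + 9/37 + 62/111 + 1 = 212/111 ≈ 1.910 bits/symbol.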